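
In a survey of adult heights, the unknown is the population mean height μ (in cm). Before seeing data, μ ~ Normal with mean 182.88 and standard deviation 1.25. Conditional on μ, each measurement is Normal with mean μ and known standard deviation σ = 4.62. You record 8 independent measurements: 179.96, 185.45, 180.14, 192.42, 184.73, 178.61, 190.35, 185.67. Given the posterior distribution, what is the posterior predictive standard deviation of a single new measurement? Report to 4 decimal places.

For Normal data with known variance σ², a Normal(μ₀, σ₀²) prior on μ is conjugate. Posterior precision = 1/σ₀² + n/σ²; posterior mean is the precision-weighted average of μ₀ and x̄.
σ₀² = 1.25² = 1.5625, σ² = 4.62² = 21.3444; σ² + n·σ₀² = 21.3444 + 8·1.5625 = 33.8444.
Posterior precision = 1/σ₀² + n/σ² = 1/1.5625 + 8/21.3444 = (σ² + n·σ₀²)/(σ₀²σ²) = 33.8444/(1.5625·21.3444); posterior variance σₙ² = σ₀²σ²/(σ² + n·σ₀²) = 1.5625·21.3444/33.8444 = 0.985410.
Predictive variance for one new observation = σₙ² + σ² = 1.5625·21.3444/33.8444 + 21.3444 = σ²·(σ₀² + 33.8444)/33.8444 = 21.3444·35.4069/33.8444 = 22.329810; SD = √(21.3444·35.4069/33.8444) = 4.7254.

4.7254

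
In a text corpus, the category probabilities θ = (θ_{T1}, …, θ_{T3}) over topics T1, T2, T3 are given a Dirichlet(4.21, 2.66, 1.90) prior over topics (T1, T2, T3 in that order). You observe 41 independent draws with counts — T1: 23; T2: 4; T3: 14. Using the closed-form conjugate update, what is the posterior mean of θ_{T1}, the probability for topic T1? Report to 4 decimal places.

0.5467

The Dirichlet prior is conjugate to the Multinomial likelihood: each posterior αⱼ = prior αⱼ + observed count nⱼ.
Posterior concentration: (27.21, 6.66, 15.90), total = 49.77.
E[θ_{T1}|data] = α_{T1}/Σα = 27.21/49.77 = 0.5467.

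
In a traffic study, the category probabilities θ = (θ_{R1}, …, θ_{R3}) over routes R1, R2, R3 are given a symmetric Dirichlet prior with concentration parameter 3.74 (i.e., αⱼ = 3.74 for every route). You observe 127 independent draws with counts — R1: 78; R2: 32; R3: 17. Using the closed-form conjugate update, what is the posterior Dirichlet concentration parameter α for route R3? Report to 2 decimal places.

The Dirichlet prior is conjugate to the Multinomial likelihood: each posterior αⱼ = prior αⱼ + observed count nⱼ.
Posterior concentration: (81.74, 35.74, 20.74), total = 138.22.
α_{R3} = 3.74 + 17 = 20.74.

20.74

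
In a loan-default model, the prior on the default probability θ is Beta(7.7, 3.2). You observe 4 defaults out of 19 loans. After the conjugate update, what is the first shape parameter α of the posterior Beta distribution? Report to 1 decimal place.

11.7

The Beta prior is conjugate to a Binomial/Bernoulli likelihood; the update adds successes to α and failures to β.
Posterior: Beta(α+k, β+n−k) = Beta(7.7+4, 3.2+15) = Beta(11.7, 18.2).
Posterior α = 11.7.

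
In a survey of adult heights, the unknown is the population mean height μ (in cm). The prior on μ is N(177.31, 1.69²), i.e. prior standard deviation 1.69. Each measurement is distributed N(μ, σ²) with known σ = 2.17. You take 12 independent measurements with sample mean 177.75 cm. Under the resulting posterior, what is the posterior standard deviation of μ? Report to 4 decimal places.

0.5874

For Normal data with known variance σ², a Normal(μ₀, σ₀²) prior on μ is conjugate. Posterior precision = 1/σ₀² + n/σ²; posterior mean is the precision-weighted average of μ₀ and x̄.
σ₀² = 1.69² = 2.8561, σ² = 2.17² = 4.7089; σ² + n·σ₀² = 4.7089 + 12·2.8561 = 38.9821.
Posterior precision = 1/σ₀² + n/σ² = 1/2.8561 + 12/4.7089 = (σ² + n·σ₀²)/(σ₀²σ²) = 38.9821/(2.8561·4.7089); posterior variance σₙ² = σ₀²σ²/(σ² + n·σ₀²) = 2.8561·4.7089/38.9821 = 0.345007.
Posterior SD = √σₙ² = √(2.8561·4.7089/38.9821) = 0.5874.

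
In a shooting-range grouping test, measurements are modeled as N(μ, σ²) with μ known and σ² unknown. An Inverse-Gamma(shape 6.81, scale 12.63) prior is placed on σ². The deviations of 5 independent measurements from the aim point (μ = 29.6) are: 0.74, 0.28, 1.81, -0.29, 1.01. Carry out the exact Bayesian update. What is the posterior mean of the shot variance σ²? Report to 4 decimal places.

1.8211

With known mean μ and an Inverse-Gamma(α, β) prior on σ², the Normal likelihood is conjugate: posterior is Inv-Gamma(α + n/2, β + Σ(xᵢ−μ)²/2).
Σ(xᵢ−μ)² = (0.74)² + (0.28)² + (1.81)² + (-0.29)² + (1.01)² = 5.0063.
Posterior: Inv-Gamma(6.81 + 5/2, 12.63 + 5.0063/2) = Inv-Gamma(9.31, 15.13315).
E[σ²|data] = β/(α−1) = 15.13315/8.31 = 1.8211.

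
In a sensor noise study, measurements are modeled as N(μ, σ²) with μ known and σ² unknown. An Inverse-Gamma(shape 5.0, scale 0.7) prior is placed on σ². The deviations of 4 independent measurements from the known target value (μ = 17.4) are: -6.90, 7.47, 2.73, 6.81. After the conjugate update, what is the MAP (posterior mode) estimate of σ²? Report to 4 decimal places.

With known mean μ and an Inverse-Gamma(α, β) prior on σ², the Normal likelihood is conjugate: posterior is Inv-Gamma(α + n/2, β + Σ(xᵢ−μ)²/2).
Σ(xᵢ−μ)² = (-6.90)² + (7.47)² + (2.73)² + (6.81)² = 157.2399.
Posterior: Inv-Gamma(5.0 + 4/2, 0.7 + 157.2399/2) = Inv-Gamma(7.00, 79.31995).
Mode = β/(α+1) = 79.31995/8.00 = 9.9150.

9.9150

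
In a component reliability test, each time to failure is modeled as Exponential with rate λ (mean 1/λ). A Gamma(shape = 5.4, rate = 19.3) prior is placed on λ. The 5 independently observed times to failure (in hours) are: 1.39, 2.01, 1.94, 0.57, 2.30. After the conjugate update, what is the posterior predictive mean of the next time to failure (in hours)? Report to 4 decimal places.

2.9266

With a Gamma(shape α, rate β) prior on the exponential rate λ, the posterior after n observations with total T = Σxᵢ is Gamma(α+n, β+T).
Sum of observations T = 8.21 hours; n = 5.
Posterior: Gamma(5.4+5, 19.3+8.21) = Gamma(10.4, 27.51).
The predictive distribution for the next observation is Lomax; its mean is β/(α−1) = 27.51/9.4 = 2.9266.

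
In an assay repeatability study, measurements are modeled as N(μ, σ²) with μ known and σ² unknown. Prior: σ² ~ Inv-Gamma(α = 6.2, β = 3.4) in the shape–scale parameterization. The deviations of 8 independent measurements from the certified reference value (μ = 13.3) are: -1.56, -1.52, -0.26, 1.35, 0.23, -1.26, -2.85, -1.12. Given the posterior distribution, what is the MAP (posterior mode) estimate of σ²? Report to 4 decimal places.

With known mean μ and an Inverse-Gamma(α, β) prior on σ², the Normal likelihood is conjugate: posterior is Inv-Gamma(α + n/2, β + Σ(xᵢ−μ)²/2).
Σ(xᵢ−μ)² = (-1.56)² + (-1.52)² + (-0.26)² + (1.35)² + (0.23)² + (-1.26)² + (-2.85)² + (-1.12)² = 17.6515.
Posterior: Inv-Gamma(6.2 + 8/2, 3.4 + 17.6515/2) = Inv-Gamma(10.20, 12.22575).
Mode = β/(α+1) = 12.22575/11.20 = 1.0916.

1.0916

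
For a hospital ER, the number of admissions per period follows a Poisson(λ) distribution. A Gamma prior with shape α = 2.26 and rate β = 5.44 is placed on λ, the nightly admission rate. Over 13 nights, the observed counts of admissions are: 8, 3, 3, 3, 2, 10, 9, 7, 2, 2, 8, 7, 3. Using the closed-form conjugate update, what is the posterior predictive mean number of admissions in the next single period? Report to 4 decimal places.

3.7560

With a Gamma(shape α, rate β) prior, the Poisson likelihood is conjugate: the posterior is Gamma(α + ΣXᵢ, β + n).
Sum of counts S = 67 over n = 13 nights.
Posterior: Gamma(α+S, β+n) = Gamma(2.26+67, 5.44+13) = Gamma(69.26, 18.44).
The predictive distribution for one future period is NegBinom with mean α/β = 3.7560.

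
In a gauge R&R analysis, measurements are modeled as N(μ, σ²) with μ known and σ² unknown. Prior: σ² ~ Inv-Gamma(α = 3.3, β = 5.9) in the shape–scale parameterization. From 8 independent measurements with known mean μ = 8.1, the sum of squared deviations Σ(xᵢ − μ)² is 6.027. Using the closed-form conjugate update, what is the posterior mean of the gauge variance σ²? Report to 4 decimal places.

With known mean μ and an Inverse-Gamma(α, β) prior on σ², the Normal likelihood is conjugate: posterior is Inv-Gamma(α + n/2, β + Σ(xᵢ−μ)²/2).
Posterior: Inv-Gamma(3.3 + 8/2, 5.9 + 6.027/2) = Inv-Gamma(7.30, 8.9135).
E[σ²|data] = β/(α−1) = 8.9135/6.30 = 1.4148.

1.4148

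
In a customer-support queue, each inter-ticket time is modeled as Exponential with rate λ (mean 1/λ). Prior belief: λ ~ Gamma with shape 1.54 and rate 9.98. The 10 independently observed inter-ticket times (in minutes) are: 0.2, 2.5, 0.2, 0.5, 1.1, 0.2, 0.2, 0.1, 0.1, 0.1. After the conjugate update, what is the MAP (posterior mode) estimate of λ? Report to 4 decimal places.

With a Gamma(shape α, rate β) prior on the exponential rate λ, the posterior after n observations with total T = Σxᵢ is Gamma(α+n, β+T).
Sum of observations T = 5.2 minutes; n = 10.
Posterior: Gamma(1.54+10, 9.98+5.2) = Gamma(11.54, 15.18).
Mode = (α−1)/β = 0.6943.

0.6943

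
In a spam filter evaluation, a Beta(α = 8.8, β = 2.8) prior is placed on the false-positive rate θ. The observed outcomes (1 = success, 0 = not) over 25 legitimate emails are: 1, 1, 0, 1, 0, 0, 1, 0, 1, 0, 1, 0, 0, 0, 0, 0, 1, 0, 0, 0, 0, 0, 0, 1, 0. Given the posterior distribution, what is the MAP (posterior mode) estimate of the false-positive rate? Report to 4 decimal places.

0.4566

The Beta prior is conjugate to a Binomial/Bernoulli likelihood; the update adds successes to α and failures to β.
Posterior: Beta(α+k, β+n−k) = Beta(8.8+8, 2.8+17) = Beta(16.8, 19.8).
Mode of Beta(a,b) for a,b>1 is (a−1)/(a+b−2) = 15.8/34.6 = 0.4566.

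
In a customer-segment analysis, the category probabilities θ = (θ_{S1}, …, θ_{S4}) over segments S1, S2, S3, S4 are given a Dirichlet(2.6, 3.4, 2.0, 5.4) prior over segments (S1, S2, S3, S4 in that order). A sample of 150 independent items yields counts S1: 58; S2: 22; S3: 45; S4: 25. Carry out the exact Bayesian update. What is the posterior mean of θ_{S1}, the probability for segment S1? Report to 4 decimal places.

The Dirichlet prior is conjugate to the Multinomial likelihood: each posterior αⱼ = prior αⱼ + observed count nⱼ.
Posterior concentration: (60.6, 25.4, 47.0, 30.4), total = 163.4.
E[θ_{S1}|data] = α_{S1}/Σα = 60.6/163.4 = 0.3709.

0.3709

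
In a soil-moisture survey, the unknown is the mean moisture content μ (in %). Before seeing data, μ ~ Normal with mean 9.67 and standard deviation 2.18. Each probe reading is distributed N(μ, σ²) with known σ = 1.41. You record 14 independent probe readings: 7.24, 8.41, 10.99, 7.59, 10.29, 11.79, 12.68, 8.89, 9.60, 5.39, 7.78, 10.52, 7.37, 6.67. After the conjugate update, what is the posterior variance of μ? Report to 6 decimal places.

0.137887

For Normal data with known variance σ², a Normal(μ₀, σ₀²) prior on μ is conjugate. Posterior precision = 1/σ₀² + n/σ²; posterior mean is the precision-weighted average of μ₀ and x̄.
σ₀² = 2.18² = 4.7524, σ² = 1.41² = 1.9881; σ² + n·σ₀² = 1.9881 + 14·4.7524 = 68.5217.
Posterior precision = 1/σ₀² + n/σ² = 1/4.7524 + 14/1.9881 = (σ² + n·σ₀²)/(σ₀²σ²) = 68.5217/(4.7524·1.9881); posterior variance σₙ² = σ₀²σ²/(σ² + n·σ₀²) = 4.7524·1.9881/68.5217 = 0.137887.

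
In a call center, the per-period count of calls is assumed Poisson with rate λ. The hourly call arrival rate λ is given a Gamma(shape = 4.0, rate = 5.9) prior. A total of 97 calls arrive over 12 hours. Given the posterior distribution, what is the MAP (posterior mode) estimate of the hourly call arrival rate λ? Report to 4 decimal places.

With a Gamma(shape α, rate β) prior, the Poisson likelihood is conjugate: the posterior is Gamma(α + ΣXᵢ, β + n).
Posterior: Gamma(α+S, β+n) = Gamma(4.0+97, 5.9+12) = Gamma(101.0, 17.9).
Mode of Gamma(α,β) for α≥1 is (α−1)/β = 100.0/17.9 = 5.5866.

5.5866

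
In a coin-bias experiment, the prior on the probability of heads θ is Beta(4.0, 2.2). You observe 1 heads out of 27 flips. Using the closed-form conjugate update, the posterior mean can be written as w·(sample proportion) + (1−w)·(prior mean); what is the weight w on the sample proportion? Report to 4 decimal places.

0.8133

The Beta prior is conjugate to a Binomial/Bernoulli likelihood; the update adds successes to α and failures to β.
Posterior mean = (α₀+k)/(α₀+β₀+n) = [n/(α₀+β₀+n)]·(k/n) + [(α₀+β₀)/(α₀+β₀+n)]·α₀/(α₀+β₀), so only n and the prior enter the weight.
The weight on the data is w = n/(α₀+β₀+n) = 27/(4.0+2.2+27) = 27/33.2 = 0.8133.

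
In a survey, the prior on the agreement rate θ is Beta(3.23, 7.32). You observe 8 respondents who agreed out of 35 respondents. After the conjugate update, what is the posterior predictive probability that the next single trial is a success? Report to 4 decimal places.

0.2465

The Beta prior is conjugate to a Binomial/Bernoulli likelihood; the update adds successes to α and failures to β.
Posterior: Beta(α+k, β+n−k) = Beta(3.23+8, 7.32+27) = Beta(11.23, 34.32).
For a single future Bernoulli trial, P(success | data) = α/(α+β) = 0.2465.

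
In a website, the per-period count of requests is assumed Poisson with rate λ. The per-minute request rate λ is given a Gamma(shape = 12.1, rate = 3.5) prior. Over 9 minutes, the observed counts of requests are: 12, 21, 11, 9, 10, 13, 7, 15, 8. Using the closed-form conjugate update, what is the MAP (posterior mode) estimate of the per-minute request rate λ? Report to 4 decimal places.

With a Gamma(shape α, rate β) prior, the Poisson likelihood is conjugate: the posterior is Gamma(α + ΣXᵢ, β + n).
Sum of counts S = 106 over n = 9 minutes.
Posterior: Gamma(α+S, β+n) = Gamma(12.1+106, 3.5+9) = Gamma(118.1, 12.5).
Mode of Gamma(α,β) for α≥1 is (α−1)/β = 117.1/12.5 = 9.3680.

9.3680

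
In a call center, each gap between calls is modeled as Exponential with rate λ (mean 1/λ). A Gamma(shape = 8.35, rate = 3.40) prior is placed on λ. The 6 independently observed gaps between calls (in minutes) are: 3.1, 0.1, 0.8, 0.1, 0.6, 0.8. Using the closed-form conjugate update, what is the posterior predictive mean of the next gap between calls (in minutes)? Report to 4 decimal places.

0.6667

With a Gamma(shape α, rate β) prior on the exponential rate λ, the posterior after n observations with total T = Σxᵢ is Gamma(α+n, β+T).
Sum of observations T = 5.5 minutes; n = 6.
Posterior: Gamma(8.35+6, 3.40+5.5) = Gamma(14.35, 8.90).
The predictive distribution for the next observation is Lomax; its mean is β/(α−1) = 8.90/13.35 = 0.6667.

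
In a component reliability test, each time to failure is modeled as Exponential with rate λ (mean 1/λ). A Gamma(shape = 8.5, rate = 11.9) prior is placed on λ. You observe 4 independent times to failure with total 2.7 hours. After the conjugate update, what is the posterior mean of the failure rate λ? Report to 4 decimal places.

0.8562

With a Gamma(shape α, rate β) prior on the exponential rate λ, the posterior after n observations with total T = Σxᵢ is Gamma(α+n, β+T).
Posterior: Gamma(8.5+4, 11.9+2.7) = Gamma(12.5, 14.6).
Posterior mean of λ = α/β = 12.5/14.6 = 0.8562.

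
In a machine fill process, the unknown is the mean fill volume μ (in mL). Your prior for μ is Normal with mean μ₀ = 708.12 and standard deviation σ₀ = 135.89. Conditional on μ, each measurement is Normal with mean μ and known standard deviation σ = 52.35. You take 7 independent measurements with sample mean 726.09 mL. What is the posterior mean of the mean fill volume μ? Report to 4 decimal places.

For Normal data with known variance σ², a Normal(μ₀, σ₀²) prior on μ is conjugate. Posterior precision = 1/σ₀² + n/σ²; posterior mean is the precision-weighted average of μ₀ and x̄.
n·x̄ = 7·726.09 = 5082.63.
σ₀² = 135.89² = 18466.0921, σ² = 52.35² = 2740.5225; σ² + n·σ₀² = 2740.5225 + 7·18466.0921 = 132003.1672.
Posterior mean = (μ₀/σ₀² + n·x̄/σ²)/(1/σ₀² + n/σ²) = (σ²·μ₀ + σ₀²·n·x̄)/(σ² + n·σ₀²) = (2740.5225·708.12 + 18466.0921·5082.63)/132003.1672 = 95796932.482923/132003.1672 = 725.7169.

725.7169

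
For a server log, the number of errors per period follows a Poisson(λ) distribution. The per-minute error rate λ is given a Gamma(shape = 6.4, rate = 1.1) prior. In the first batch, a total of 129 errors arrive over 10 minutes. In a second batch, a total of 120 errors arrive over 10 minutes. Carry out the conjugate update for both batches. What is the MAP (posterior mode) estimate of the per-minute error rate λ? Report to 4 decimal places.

With a Gamma(shape α, rate β) prior, the Poisson likelihood is conjugate: the posterior is Gamma(α + ΣXᵢ, β + n).
After batch 1: Gamma(α+S, β+n) = Gamma(6.4+129, 1.1+10) = Gamma(135.4, 11.1).
After batch 2: Gamma(α+S, β+n) = Gamma(135.4+120, 11.1+10) = Gamma(255.4, 21.1).
Mode of Gamma(α,β) for α≥1 is (α−1)/β = 254.4/21.1 = 12.0569.

12.0569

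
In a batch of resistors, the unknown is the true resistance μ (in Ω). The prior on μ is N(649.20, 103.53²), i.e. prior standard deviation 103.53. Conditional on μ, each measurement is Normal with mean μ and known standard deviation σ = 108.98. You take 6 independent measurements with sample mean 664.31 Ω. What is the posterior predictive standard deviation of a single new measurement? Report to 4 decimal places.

116.3938

For Normal data with known variance σ², a Normal(μ₀, σ₀²) prior on μ is conjugate. Posterior precision = 1/σ₀² + n/σ²; posterior mean is the precision-weighted average of μ₀ and x̄.
σ₀² = 103.53² = 10718.4609, σ² = 108.98² = 11876.6404; σ² + n·σ₀² = 11876.6404 + 6·10718.4609 = 76187.4058.
Posterior precision = 1/σ₀² + n/σ² = 1/10718.4609 + 6/11876.6404 = (σ² + n·σ₀²)/(σ₀²σ²) = 76187.4058/(10718.4609·11876.6404); posterior variance σₙ² = σ₀²σ²/(σ² + n·σ₀²) = 10718.4609·11876.6404/76187.4058 = 1670.870722.
Predictive variance for one new observation = σₙ² + σ² = 10718.4609·11876.6404/76187.4058 + 11876.6404 = σ²·(σ₀² + 76187.4058)/76187.4058 = 11876.6404·86905.8667/76187.4058 = 13547.511122; SD = √(11876.6404·86905.8667/76187.4058) = 116.3938.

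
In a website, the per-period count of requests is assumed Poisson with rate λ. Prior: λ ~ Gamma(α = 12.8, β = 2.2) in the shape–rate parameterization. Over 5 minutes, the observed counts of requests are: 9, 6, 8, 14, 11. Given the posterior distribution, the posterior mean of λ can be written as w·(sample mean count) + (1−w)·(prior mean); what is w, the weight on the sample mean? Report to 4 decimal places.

With a Gamma(shape α, rate β) prior, the Poisson likelihood is conjugate: the posterior is Gamma(α + ΣXᵢ, β + n).
Posterior mean = (α₀+S)/(β₀+n) = [n/(β₀+n)]·(S/n) + [β₀/(β₀+n)]·(α₀/β₀), so only n and β₀ enter the weight.
Weight on data w = n/(β₀+n) = 5/(2.2+5) = 5/7.2 = 0.6944.

0.6944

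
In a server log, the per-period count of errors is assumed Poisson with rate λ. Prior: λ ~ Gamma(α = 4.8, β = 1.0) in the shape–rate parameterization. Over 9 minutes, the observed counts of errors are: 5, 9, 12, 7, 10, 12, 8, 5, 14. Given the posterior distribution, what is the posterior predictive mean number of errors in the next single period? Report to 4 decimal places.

8.6800

With a Gamma(shape α, rate β) prior, the Poisson likelihood is conjugate: the posterior is Gamma(α + ΣXᵢ, β + n).
Sum of counts S = 82 over n = 9 minutes.
Posterior: Gamma(α+S, β+n) = Gamma(4.8+82, 1.0+9) = Gamma(86.8, 10.0).
The predictive distribution for one future period is NegBinom with mean α/β = 8.6800.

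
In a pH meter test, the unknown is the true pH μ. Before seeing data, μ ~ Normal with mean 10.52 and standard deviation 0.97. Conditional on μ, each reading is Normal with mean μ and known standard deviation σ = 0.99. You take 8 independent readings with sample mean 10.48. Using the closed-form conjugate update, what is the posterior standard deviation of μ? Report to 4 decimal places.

0.3292

For Normal data with known variance σ², a Normal(μ₀, σ₀²) prior on μ is conjugate. Posterior precision = 1/σ₀² + n/σ²; posterior mean is the precision-weighted average of μ₀ and x̄.
σ₀² = 0.97² = 0.9409, σ² = 0.99² = 0.9801; σ² + n·σ₀² = 0.9801 + 8·0.9409 = 8.5073.
Posterior precision = 1/σ₀² + n/σ² = 1/0.9409 + 8/0.9801 = (σ² + n·σ₀²)/(σ₀²σ²) = 8.5073/(0.9409·0.9801); posterior variance σₙ² = σ₀²σ²/(σ² + n·σ₀²) = 0.9409·0.9801/8.5073 = 0.108398.
Posterior SD = √σₙ² = √(0.9409·0.9801/8.5073) = 0.3292.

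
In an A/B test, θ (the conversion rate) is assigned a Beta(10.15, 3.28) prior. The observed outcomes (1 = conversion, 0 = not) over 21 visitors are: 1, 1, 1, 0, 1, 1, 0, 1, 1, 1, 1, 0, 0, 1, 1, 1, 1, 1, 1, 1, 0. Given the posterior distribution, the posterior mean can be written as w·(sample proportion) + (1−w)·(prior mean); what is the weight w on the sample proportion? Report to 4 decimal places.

The Beta prior is conjugate to a Binomial/Bernoulli likelihood; the update adds successes to α and failures to β.
Posterior mean = (α₀+k)/(α₀+β₀+n) = [n/(α₀+β₀+n)]·(k/n) + [(α₀+β₀)/(α₀+β₀+n)]·α₀/(α₀+β₀), so only n and the prior enter the weight.
The weight on the data is w = n/(α₀+β₀+n) = 21/(10.15+3.28+21) = 21/34.43 = 0.6099.

0.6099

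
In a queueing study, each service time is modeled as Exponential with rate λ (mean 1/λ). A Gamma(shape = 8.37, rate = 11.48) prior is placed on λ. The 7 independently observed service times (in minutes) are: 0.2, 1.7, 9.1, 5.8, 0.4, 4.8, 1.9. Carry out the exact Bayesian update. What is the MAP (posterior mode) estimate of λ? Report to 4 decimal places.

With a Gamma(shape α, rate β) prior on the exponential rate λ, the posterior after n observations with total T = Σxᵢ is Gamma(α+n, β+T).
Sum of observations T = 23.9 minutes; n = 7.
Posterior: Gamma(8.37+7, 11.48+23.9) = Gamma(15.37, 35.38).
Mode = (α−1)/β = 0.4062.

0.4062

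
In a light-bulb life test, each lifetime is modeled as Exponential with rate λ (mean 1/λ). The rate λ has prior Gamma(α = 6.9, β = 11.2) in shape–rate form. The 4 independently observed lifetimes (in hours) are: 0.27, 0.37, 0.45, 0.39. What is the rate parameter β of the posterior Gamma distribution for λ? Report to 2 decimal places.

With a Gamma(shape α, rate β) prior on the exponential rate λ, the posterior after n observations with total T = Σxᵢ is Gamma(α+n, β+T).
Sum of observations T = 1.48 hours; n = 4.
Posterior: Gamma(6.9+4, 11.2+1.48) = Gamma(10.9, 12.68).
Posterior β = 12.68.

12.68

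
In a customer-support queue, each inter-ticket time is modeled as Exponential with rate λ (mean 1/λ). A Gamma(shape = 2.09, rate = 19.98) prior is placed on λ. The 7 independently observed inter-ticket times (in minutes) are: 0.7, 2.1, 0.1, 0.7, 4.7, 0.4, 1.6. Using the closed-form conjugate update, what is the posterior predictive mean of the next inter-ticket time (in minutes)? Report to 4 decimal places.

With a Gamma(shape α, rate β) prior on the exponential rate λ, the posterior after n observations with total T = Σxᵢ is Gamma(α+n, β+T).
Sum of observations T = 10.3 minutes; n = 7.
Posterior: Gamma(2.09+7, 19.98+10.3) = Gamma(9.09, 30.28).
The predictive distribution for the next observation is Lomax; its mean is β/(α−1) = 30.28/8.09 = 3.7429.

3.7429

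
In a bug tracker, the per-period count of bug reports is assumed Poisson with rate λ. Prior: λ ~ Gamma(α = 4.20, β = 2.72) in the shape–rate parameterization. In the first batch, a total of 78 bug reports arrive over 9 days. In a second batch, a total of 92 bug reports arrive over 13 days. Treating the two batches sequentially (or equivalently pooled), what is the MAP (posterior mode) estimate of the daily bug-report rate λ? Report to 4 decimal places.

7.0065

With a Gamma(shape α, rate β) prior, the Poisson likelihood is conjugate: the posterior is Gamma(α + ΣXᵢ, β + n).
After batch 1: Gamma(α+S, β+n) = Gamma(4.20+78, 2.72+9) = Gamma(82.20, 11.72).
After batch 2: Gamma(α+S, β+n) = Gamma(82.20+92, 11.72+13) = Gamma(174.20, 24.72).
Mode of Gamma(α,β) for α≥1 is (α−1)/β = 173.20/24.72 = 7.0065.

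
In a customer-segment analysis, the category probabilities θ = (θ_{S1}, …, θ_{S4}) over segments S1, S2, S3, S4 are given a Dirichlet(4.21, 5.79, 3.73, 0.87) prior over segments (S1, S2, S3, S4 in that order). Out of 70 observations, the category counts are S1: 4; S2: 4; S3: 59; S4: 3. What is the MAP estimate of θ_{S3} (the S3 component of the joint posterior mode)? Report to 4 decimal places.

0.7659

The Dirichlet prior is conjugate to the Multinomial likelihood: each posterior αⱼ = prior αⱼ + observed count nⱼ.
Posterior concentration: (8.21, 9.79, 62.73, 3.87), total = 84.60.
Joint mode component: (α_{S3}−1)/(Σα−K) = 61.73/80.60 = 0.7659.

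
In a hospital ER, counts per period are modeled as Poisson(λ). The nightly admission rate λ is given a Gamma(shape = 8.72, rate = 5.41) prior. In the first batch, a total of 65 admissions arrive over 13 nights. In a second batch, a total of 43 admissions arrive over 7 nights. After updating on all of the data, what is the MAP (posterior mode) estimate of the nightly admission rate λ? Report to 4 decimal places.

4.5541

With a Gamma(shape α, rate β) prior, the Poisson likelihood is conjugate: the posterior is Gamma(α + ΣXᵢ, β + n).
After batch 1: Gamma(α+S, β+n) = Gamma(8.72+65, 5.41+13) = Gamma(73.72, 18.41).
After batch 2: Gamma(α+S, β+n) = Gamma(73.72+43, 18.41+7) = Gamma(116.72, 25.41).
Mode of Gamma(α,β) for α≥1 is (α−1)/β = 115.72/25.41 = 4.5541.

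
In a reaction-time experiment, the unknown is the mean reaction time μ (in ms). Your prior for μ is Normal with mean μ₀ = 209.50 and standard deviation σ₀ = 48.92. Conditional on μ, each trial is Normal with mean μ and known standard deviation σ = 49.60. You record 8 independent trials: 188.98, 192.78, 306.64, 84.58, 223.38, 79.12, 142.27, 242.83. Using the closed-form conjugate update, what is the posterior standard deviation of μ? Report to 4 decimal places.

16.5077

For Normal data with known variance σ², a Normal(μ₀, σ₀²) prior on μ is conjugate. Posterior precision = 1/σ₀² + n/σ²; posterior mean is the precision-weighted average of μ₀ and x̄.
σ₀² = 48.92² = 2393.1664, σ² = 49.60² = 2460.16; σ² + n·σ₀² = 2460.16 + 8·2393.1664 = 21605.4912.
Posterior precision = 1/σ₀² + n/σ² = 1/2393.1664 + 8/2460.16 = (σ² + n·σ₀²)/(σ₀²σ²) = 21605.4912/(2393.1664·2460.16); posterior variance σₙ² = σ₀²σ²/(σ² + n·σ₀²) = 2393.1664·2460.16/21605.4912 = 272.503513.
Posterior SD = √σₙ² = √(2393.1664·2460.16/21605.4912) = 16.5077.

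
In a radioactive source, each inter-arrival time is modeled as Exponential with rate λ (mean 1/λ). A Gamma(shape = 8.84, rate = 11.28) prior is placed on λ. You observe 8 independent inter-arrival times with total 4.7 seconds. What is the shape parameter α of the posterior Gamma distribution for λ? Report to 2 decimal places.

With a Gamma(shape α, rate β) prior on the exponential rate λ, the posterior after n observations with total T = Σxᵢ is Gamma(α+n, β+T).
Posterior: Gamma(8.84+8, 11.28+4.7) = Gamma(16.84, 15.98).
Posterior α = 16.84.

16.84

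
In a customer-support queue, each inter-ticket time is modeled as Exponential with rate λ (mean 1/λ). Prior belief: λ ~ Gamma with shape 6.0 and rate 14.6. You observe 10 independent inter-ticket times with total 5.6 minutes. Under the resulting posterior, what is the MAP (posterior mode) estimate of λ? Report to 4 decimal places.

0.7426

With a Gamma(shape α, rate β) prior on the exponential rate λ, the posterior after n observations with total T = Σxᵢ is Gamma(α+n, β+T).
Posterior: Gamma(6.0+10, 14.6+5.6) = Gamma(16.0, 20.2).
Mode = (α−1)/β = 0.7426.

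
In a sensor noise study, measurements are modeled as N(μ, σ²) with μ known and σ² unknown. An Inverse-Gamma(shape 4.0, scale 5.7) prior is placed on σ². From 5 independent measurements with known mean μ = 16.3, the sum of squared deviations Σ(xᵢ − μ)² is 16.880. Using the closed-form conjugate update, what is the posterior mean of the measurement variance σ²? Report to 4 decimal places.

With known mean μ and an Inverse-Gamma(α, β) prior on σ², the Normal likelihood is conjugate: posterior is Inv-Gamma(α + n/2, β + Σ(xᵢ−μ)²/2).
Posterior: Inv-Gamma(4.0 + 5/2, 5.7 + 16.880/2) = Inv-Gamma(6.50, 14.1400).
E[σ²|data] = β/(α−1) = 14.1400/5.50 = 2.5709.

2.5709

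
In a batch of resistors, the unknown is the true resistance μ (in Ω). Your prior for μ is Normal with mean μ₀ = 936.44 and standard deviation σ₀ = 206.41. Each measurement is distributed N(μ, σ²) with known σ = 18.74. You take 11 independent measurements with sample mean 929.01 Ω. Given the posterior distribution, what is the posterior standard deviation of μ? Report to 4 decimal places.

5.6482

For Normal data with known variance σ², a Normal(μ₀, σ₀²) prior on μ is conjugate. Posterior precision = 1/σ₀² + n/σ²; posterior mean is the precision-weighted average of μ₀ and x̄.
σ₀² = 206.41² = 42605.0881, σ² = 18.74² = 351.1876; σ² + n·σ₀² = 351.1876 + 11·42605.0881 = 469007.1567.
Posterior precision = 1/σ₀² + n/σ² = 1/42605.0881 + 11/351.1876 = (σ² + n·σ₀²)/(σ₀²σ²) = 469007.1567/(42605.0881·351.1876); posterior variance σₙ² = σ₀²σ²/(σ² + n·σ₀²) = 42605.0881·351.1876/469007.1567 = 31.902239.
Posterior SD = √σₙ² = √(42605.0881·351.1876/469007.1567) = 5.6482.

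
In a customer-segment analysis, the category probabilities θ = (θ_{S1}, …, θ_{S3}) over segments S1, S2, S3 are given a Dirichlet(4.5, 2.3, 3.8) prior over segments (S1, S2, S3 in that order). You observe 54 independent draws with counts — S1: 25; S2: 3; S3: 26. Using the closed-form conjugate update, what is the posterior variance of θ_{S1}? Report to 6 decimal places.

The Dirichlet prior is conjugate to the Multinomial likelihood: each posterior αⱼ = prior αⱼ + observed count nⱼ.
Posterior concentration: (29.5, 5.3, 29.8), total = 64.6.
Var[θ_j] = α_j(Σα−α_j)/((Σα)²(Σα+1)) = 29.5·35.1/(64.6²·65.6) = 0.003782.

0.003782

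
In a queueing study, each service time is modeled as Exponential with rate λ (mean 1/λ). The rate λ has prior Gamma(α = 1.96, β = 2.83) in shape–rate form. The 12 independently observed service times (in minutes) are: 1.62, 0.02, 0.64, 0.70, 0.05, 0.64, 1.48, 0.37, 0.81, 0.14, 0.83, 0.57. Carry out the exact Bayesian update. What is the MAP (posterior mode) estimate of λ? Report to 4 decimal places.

1.2112

With a Gamma(shape α, rate β) prior on the exponential rate λ, the posterior after n observations with total T = Σxᵢ is Gamma(α+n, β+T).
Sum of observations T = 7.87 minutes; n = 12.
Posterior: Gamma(1.96+12, 2.83+7.87) = Gamma(13.96, 10.70).
Mode = (α−1)/β = 1.2112.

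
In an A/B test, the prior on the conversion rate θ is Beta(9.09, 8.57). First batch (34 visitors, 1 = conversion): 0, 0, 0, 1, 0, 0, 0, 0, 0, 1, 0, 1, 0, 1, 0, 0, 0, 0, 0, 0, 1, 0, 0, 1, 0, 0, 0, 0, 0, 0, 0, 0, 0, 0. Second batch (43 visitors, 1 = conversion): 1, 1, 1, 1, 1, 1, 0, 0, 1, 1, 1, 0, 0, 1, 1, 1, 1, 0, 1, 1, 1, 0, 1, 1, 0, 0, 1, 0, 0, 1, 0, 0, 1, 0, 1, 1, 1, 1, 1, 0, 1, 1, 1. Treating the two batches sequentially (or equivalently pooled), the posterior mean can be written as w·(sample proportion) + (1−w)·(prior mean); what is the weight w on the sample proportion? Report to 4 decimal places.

The Beta prior is conjugate to a Binomial/Bernoulli likelihood; the update adds successes to α and failures to β.
Total number of visitors: n = 34 + 43 = 77.
Posterior mean = (α₀+k)/(α₀+β₀+n) = [n/(α₀+β₀+n)]·(k/n) + [(α₀+β₀)/(α₀+β₀+n)]·α₀/(α₀+β₀), so only n and the prior enter the weight.
The weight on the data is w = n/(α₀+β₀+n) = 77/(9.09+8.57+77) = 77/94.66 = 0.8134.

0.8134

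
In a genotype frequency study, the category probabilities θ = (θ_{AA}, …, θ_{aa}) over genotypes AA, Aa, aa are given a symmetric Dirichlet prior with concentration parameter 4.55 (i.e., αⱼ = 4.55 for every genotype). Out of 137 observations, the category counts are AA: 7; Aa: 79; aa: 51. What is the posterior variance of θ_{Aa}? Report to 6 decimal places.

The Dirichlet prior is conjugate to the Multinomial likelihood: each posterior αⱼ = prior αⱼ + observed count nⱼ.
Posterior concentration: (11.55, 83.55, 55.55), total = 150.65.
Var[θ_j] = α_j(Σα−α_j)/((Σα)²(Σα+1)) = 83.55·67.10/(150.65²·151.65) = 0.001629.

0.001629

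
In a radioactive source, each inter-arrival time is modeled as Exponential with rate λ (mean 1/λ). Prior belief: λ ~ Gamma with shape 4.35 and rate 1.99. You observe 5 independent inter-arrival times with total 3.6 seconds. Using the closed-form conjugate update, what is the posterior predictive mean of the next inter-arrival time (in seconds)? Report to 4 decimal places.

With a Gamma(shape α, rate β) prior on the exponential rate λ, the posterior after n observations with total T = Σxᵢ is Gamma(α+n, β+T).
Posterior: Gamma(4.35+5, 1.99+3.6) = Gamma(9.35, 5.59).
The predictive distribution for the next observation is Lomax; its mean is β/(α−1) = 5.59/8.35 = 0.6695.

0.6695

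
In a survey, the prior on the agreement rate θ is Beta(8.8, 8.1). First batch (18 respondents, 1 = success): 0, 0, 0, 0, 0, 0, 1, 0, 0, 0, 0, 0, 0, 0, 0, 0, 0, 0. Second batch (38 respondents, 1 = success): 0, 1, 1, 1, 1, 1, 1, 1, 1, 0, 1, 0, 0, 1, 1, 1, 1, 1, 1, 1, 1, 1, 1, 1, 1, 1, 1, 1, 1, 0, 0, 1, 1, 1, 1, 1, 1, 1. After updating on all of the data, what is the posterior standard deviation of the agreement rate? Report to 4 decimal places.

The Beta prior is conjugate to a Binomial/Bernoulli likelihood; the update adds successes to α and failures to β.
After batch 1: Beta(8.8+1, 8.1+17) = Beta(9.8, 25.1).
After batch 2: Beta(9.8+32, 25.1+6) = Beta(41.8, 31.1).
Var = αβ/((α+β)²(α+β+1)) = 41.8·31.1/(72.9²·73.9) = 0.00331007; SD = √0.00331007 = 0.0575.

0.0575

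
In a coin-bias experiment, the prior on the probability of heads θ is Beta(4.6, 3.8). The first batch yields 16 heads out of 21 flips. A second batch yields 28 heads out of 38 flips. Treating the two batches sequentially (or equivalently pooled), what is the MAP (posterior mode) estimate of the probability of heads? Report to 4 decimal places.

The Beta prior is conjugate to a Binomial/Bernoulli likelihood; the update adds successes to α and failures to β.
After batch 1: Beta(4.6+16, 3.8+5) = Beta(20.6, 8.8).
After batch 2: Beta(20.6+28, 8.8+10) = Beta(48.6, 18.8).
Mode of Beta(a,b) for a,b>1 is (a−1)/(a+b−2) = 47.6/65.4 = 0.7278.

0.7278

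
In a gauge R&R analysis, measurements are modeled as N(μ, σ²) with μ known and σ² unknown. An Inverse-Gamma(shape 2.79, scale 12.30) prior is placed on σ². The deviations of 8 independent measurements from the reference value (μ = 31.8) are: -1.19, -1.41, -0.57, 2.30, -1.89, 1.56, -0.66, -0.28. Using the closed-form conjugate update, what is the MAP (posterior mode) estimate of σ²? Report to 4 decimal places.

With known mean μ and an Inverse-Gamma(α, β) prior on σ², the Normal likelihood is conjugate: posterior is Inv-Gamma(α + n/2, β + Σ(xᵢ−μ)²/2).
Σ(xᵢ−μ)² = (-1.19)² + (-1.41)² + (-0.57)² + (2.30)² + (-1.89)² + (1.56)² + (-0.66)² + (-0.28)² = 15.5388.
Posterior: Inv-Gamma(2.79 + 8/2, 12.30 + 15.5388/2) = Inv-Gamma(6.79, 20.06940).
Mode = β/(α+1) = 20.06940/7.79 = 2.5763.

2.5763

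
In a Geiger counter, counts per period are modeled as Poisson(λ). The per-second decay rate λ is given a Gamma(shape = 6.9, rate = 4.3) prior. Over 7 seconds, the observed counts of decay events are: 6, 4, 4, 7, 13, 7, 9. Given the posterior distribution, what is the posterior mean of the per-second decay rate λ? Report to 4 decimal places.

With a Gamma(shape α, rate β) prior, the Poisson likelihood is conjugate: the posterior is Gamma(α + ΣXᵢ, β + n).
Sum of counts S = 50 over n = 7 seconds.
Posterior: Gamma(α+S, β+n) = Gamma(6.9+50, 4.3+7) = Gamma(56.9, 11.3).
Posterior mean = α/β = 56.9/11.3 = 5.0354.

5.0354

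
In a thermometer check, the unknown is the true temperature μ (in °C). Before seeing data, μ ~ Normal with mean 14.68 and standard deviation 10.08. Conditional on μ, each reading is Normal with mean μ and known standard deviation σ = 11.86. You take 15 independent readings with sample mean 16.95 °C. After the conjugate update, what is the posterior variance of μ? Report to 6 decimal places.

For Normal data with known variance σ², a Normal(μ₀, σ₀²) prior on μ is conjugate. Posterior precision = 1/σ₀² + n/σ²; posterior mean is the precision-weighted average of μ₀ and x̄.
σ₀² = 10.08² = 101.6064, σ² = 11.86² = 140.6596; σ² + n·σ₀² = 140.6596 + 15·101.6064 = 1664.7556.
Posterior precision = 1/σ₀² + n/σ² = 1/101.6064 + 15/140.6596 = (σ² + n·σ₀²)/(σ₀²σ²) = 1664.7556/(101.6064·140.6596); posterior variance σₙ² = σ₀²σ²/(σ² + n·σ₀²) = 101.6064·140.6596/1664.7556 = 8.584993.

8.584993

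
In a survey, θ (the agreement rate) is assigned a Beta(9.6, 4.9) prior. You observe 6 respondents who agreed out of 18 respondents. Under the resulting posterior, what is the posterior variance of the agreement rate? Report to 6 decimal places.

0.007451

The Beta prior is conjugate to a Binomial/Bernoulli likelihood; the update adds successes to α and failures to β.
Posterior: Beta(α+k, β+n−k) = Beta(9.6+6, 4.9+12) = Beta(15.6, 16.9).
Var = αβ/((α+β)²(α+β+1)) = 15.6·16.9/(32.5²·33.5) = 0.007451.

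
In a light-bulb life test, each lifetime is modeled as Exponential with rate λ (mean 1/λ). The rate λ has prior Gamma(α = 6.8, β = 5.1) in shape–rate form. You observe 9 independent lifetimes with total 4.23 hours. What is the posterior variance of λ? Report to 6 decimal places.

0.181507

With a Gamma(shape α, rate β) prior on the exponential rate λ, the posterior after n observations with total T = Σxᵢ is Gamma(α+n, β+T).
Posterior: Gamma(6.8+9, 5.1+4.23) = Gamma(15.8, 9.33).
Var = α/β² = 0.181507.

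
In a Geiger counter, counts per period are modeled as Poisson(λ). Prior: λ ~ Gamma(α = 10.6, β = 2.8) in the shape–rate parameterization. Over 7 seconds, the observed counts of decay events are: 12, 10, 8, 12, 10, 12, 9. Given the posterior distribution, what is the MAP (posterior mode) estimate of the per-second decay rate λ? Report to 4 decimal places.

8.4286

With a Gamma(shape α, rate β) prior, the Poisson likelihood is conjugate: the posterior is Gamma(α + ΣXᵢ, β + n).
Sum of counts S = 73 over n = 7 seconds.
Posterior: Gamma(α+S, β+n) = Gamma(10.6+73, 2.8+7) = Gamma(83.6, 9.8).
Mode of Gamma(α,β) for α≥1 is (α−1)/β = 82.6/9.8 = 8.4286.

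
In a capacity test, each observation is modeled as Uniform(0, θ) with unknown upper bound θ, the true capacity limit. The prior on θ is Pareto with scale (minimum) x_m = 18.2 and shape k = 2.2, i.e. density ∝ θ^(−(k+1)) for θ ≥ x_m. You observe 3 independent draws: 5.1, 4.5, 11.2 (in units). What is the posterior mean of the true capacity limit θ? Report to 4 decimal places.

A Pareto(scale x_m, shape k) prior on the upper bound θ of Uniform(0, θ) is conjugate: posterior is Pareto(max(x_m, max xᵢ), k + n).
Sample maximum = 11.2; prior scale x_m = 18.2 → posterior scale = max = 18.2.
Posterior shape = 2.2 + 3 = 5.2.
E[θ|data] = k·x_m/(k−1) = 5.2·18.2/4.2 = 22.5333.

22.5333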